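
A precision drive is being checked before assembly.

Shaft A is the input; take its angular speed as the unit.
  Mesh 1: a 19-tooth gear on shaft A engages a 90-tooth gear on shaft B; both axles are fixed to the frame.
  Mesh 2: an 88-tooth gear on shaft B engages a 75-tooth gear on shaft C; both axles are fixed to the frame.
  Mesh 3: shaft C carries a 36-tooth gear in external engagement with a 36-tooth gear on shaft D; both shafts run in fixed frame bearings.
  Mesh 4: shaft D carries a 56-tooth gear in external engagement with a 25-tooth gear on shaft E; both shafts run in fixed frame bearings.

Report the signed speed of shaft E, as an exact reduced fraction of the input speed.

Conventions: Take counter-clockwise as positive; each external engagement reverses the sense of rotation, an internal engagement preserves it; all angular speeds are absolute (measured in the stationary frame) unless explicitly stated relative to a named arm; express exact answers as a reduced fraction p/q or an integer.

46816/84375

4-mesh fixed-axis compound train (all bearings frame-fixed)
mesh 1 [19T→90T]: |ω|/ω_in = 1×19/90 = 19/90, sense flips to −
mesh 2 [88T→75T]: |ω|/ω_in = (19/90)×88/75 = 836/3375, sense flips to +
mesh 3 [36T→36T]: |ω|/ω_in = (836/3375)×36/36 = 836/3375, sense flips to −
mesh 4 [56T→25T]: |ω|/ω_in = (836/3375)×56/25 = 46816/84375, sense flips to +
signed output speed (× input speed) = 46816/84375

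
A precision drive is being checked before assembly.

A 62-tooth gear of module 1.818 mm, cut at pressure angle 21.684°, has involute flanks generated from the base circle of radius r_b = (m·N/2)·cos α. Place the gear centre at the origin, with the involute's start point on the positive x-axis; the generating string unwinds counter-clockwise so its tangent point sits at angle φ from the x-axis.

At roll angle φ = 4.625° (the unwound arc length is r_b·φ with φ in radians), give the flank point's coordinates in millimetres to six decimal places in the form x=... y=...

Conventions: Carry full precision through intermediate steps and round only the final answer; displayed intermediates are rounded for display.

class = single-mesh tooth geometry [base-circle involute, m = 1.818, 62T]
pitch radius r_p = m·N/2 = 1.818·62/2 = 56.358000
base radius r_b = r_p·cos α = 56.358000·cos 21.684° = 52.369871
roll angle φ = 4.625° = 0.08072148 rad
x = r_b·(cos φ + φ·sin φ) = 52.540213
y = r_b·(sin φ − φ·cos φ) = 0.009176

x=52.540213 y=0.009176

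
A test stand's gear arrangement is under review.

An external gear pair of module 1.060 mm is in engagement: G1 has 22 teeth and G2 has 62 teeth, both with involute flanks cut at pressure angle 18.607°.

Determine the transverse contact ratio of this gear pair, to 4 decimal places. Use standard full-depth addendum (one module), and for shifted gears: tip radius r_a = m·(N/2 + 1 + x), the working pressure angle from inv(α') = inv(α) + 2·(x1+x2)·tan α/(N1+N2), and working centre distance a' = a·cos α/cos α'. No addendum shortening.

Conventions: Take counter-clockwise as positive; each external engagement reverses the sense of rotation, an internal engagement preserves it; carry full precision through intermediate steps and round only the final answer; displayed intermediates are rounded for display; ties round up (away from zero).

1.7546

single-mesh involute tooth geometry (22T engaging 62T at module 1.060)
base radii: r_b1 = 11.050525, r_b2 = 31.142389
tip radii: r_a1 = 12.720000, r_a2 = 33.920000
no profile shift: α' = α, a' = a
action lengths: √(r_a1²−r_b1²) = 6.299547, √(r_a2²−r_b2²) = 13.443139
base pitch p_b = π·m·cos α = 3.156023
CR = (6.299547 + 13.443139 − 44.520000·sin 18.60700°)/3.156023 = 1.754570
contact ratio ≈ 1.7546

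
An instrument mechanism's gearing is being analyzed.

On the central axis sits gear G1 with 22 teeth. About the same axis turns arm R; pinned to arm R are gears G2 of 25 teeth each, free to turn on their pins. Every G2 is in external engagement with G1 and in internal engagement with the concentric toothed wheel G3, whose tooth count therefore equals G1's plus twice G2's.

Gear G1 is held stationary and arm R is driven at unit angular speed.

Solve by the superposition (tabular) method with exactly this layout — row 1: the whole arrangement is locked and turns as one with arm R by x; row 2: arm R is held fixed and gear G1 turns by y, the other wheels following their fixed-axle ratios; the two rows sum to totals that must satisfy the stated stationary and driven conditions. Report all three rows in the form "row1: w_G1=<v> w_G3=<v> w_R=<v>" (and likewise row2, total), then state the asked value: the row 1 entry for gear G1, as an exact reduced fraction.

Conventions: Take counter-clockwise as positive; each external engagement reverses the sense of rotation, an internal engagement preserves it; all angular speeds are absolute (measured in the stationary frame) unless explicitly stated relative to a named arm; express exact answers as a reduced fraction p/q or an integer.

row1: w_G1=1 w_G3=1 w_R=1
row2: w_G1=-1 w_G3=11/36 w_R=0
total: w_G1=0 w_G3=47/36 w_R=1
asked value: 1

planetary set (22T centre, 25T on arm, 72T internal) — Willis relation
row 1: whole set turns with the arm by x
row 2: sun turns y, ring = −(22/72)·y, arm 0
boundary: total ω_sun = x + y = 0 and total ω_arm = x = 1  ⇒  y = -1, x = 1
row 2 ring = −(22/72)·(-1) = 11/36
totals (row 1 + row 2): sun 1 + (-1) = 0, ring 1 + 11/36 = 47/36, arm 1 + 0 = 1
asked cell (row1, sun) = 1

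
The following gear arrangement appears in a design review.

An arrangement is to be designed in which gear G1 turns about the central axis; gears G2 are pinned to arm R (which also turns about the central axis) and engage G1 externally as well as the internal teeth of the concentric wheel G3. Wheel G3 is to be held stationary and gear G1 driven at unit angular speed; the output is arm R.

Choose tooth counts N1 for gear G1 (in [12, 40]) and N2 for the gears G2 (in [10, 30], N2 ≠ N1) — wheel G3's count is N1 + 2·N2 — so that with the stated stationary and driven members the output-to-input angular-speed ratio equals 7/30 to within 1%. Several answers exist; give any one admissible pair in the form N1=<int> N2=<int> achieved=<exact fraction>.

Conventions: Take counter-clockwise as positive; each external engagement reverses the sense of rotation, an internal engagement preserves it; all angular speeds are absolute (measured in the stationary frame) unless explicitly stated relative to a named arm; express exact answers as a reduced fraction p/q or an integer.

N1=14 N2=16 achieved=7/30

topology: planetary set — design target 7/30, arm = carrier (Willis)
Willis with ω_ring = 0: ω_arm/ω_sun = N1/(N1+N3); set equal to 7/30  ⇒  N3/N1 = 1/(7/30) − 1 = 23/7
N3 = N1 + 2·N2  ⇒  N2/N1 = (N3/N1 − 1)/2 = (23/7 − 1)/2 = 8/7
smallest multiple with N1 ≥ 12 and N2 ≥ 10: k = 2  ⇒  N1 = 2·7 = 14, N2 = 2·8 = 16 (N1 ≤ 40, N2 ≤ 30, N2 ≠ N1 ✓), N3 = 14 + 2·16 = 46
check: N1/(N1+N3) with N1 = 14, N3 = 46 gives 7/30; |achieved − target| = 0 ≤ 7/3000 ✓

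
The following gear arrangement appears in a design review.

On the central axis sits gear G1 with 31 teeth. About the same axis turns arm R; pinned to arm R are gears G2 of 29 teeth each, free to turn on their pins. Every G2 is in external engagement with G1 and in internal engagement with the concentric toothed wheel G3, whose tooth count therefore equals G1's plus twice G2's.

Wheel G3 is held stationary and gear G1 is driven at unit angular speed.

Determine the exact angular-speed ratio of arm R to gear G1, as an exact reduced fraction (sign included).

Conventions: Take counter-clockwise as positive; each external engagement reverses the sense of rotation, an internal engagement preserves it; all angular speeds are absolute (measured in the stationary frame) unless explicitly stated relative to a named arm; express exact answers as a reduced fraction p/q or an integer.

31/120

class = planetary set [G3 = 31+2·29 = 89; Willis about the carrier]
ring teeth: 31 + 2·29 = 89
31(ω_sun−ω_arm) = −89(ω_ring−ω_arm),  ω_ring = 0, ω_sun = 1
31(1−ω_arm) = −89(0−ω_arm)  ⇒  120·ω_arm = 31  ⇒  ω_arm = 31/120
ω_out/ω_in = 31/120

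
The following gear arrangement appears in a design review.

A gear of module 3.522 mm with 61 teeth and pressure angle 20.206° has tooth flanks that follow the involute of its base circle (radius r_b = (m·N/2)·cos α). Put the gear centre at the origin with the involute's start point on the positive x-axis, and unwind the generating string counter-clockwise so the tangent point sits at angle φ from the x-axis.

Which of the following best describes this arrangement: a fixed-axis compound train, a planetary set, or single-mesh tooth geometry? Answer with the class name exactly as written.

single-mesh tooth geometry

single-mesh involute tooth geometry (61T wheel at module 3.522)
classification: single-mesh tooth geometry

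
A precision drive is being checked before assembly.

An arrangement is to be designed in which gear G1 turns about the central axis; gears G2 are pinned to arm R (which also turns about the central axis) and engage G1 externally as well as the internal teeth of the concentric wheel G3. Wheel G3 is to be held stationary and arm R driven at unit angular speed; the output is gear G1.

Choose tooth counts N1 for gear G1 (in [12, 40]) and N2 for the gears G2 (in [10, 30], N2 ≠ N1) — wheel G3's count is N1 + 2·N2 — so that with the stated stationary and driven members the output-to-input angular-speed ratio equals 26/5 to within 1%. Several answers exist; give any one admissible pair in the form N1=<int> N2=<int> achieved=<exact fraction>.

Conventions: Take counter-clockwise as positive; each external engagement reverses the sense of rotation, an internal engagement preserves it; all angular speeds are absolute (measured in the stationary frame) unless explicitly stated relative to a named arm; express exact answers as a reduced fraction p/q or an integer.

N1=15 N2=24 achieved=26/5

topology: planetary set — design target 26/5, arm = carrier (Willis)
Willis with ω_ring = 0: ω_sun/ω_arm = (N1+N3)/N1; set equal to 26/5  ⇒  N3/N1 = 26/5 − 1 = 21/5
N3 = N1 + 2·N2  ⇒  N2/N1 = (N3/N1 − 1)/2 = (21/5 − 1)/2 = 8/5
smallest multiple with N1 ≥ 12 and N2 ≥ 10: k = 3  ⇒  N1 = 3·5 = 15, N2 = 3·8 = 24 (N1 ≤ 40, N2 ≤ 30, N2 ≠ N1 ✓), N3 = 15 + 2·24 = 63
check: (N1+N3)/N1 with N1 = 15, N3 = 63 gives 26/5; |achieved − target| = 0 ≤ 13/250 ✓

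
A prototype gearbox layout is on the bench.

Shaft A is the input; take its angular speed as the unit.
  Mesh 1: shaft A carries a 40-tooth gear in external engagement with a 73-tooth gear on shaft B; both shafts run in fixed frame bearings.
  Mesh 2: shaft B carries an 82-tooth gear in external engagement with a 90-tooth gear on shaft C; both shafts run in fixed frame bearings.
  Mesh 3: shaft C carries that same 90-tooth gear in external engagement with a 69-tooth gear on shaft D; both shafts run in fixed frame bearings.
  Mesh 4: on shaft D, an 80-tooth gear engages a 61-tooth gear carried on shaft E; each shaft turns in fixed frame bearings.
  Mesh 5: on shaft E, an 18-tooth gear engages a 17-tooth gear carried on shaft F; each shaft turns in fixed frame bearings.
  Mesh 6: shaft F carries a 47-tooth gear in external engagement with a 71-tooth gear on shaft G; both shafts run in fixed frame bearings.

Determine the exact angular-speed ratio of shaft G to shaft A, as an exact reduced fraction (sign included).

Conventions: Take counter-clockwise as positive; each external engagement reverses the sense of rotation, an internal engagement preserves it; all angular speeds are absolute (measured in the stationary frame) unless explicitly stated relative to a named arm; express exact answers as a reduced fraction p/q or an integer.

73996800/123619733

class = fixed-axis compound train [6 meshes; 6 ratios multiply, 6 sense flips]
mesh 1 [40T→73T]: running ratio 40/73, sense −
mesh 2 [82T→90T]: running ratio 328/657, sense +
mesh 3 [90T→69T]: running ratio 3280/5037, sense −
mesh 4 [80T→61T]: running ratio 262400/307257, sense +
mesh 5 [18T→17T]: running ratio 1574400/1741123, sense −
mesh 6 [47T→71T]: running ratio 73996800/123619733, sense +
ω_out/ω_in = 73996800/123619733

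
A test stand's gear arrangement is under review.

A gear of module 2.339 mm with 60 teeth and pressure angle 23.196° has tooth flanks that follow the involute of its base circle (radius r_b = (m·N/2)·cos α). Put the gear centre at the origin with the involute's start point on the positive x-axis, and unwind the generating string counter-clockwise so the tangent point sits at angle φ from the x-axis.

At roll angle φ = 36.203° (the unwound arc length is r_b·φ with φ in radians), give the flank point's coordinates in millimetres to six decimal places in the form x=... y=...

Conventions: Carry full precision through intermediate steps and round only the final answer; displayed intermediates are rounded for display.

single-mesh involute tooth geometry (60T wheel at module 2.339)
pitch radius r_p = m·N/2 = 2.339·60/2 = 70.170000
base radius r_b = r_p·cos α = 70.170000·cos 23.196° = 64.497656
roll angle φ = 36.203° = 0.63186155 rad
x = r_b·(cos φ + φ·sin φ) = 76.116077
y = r_b·(sin φ − φ·cos φ) = 5.210138

x=76.116077 y=5.210138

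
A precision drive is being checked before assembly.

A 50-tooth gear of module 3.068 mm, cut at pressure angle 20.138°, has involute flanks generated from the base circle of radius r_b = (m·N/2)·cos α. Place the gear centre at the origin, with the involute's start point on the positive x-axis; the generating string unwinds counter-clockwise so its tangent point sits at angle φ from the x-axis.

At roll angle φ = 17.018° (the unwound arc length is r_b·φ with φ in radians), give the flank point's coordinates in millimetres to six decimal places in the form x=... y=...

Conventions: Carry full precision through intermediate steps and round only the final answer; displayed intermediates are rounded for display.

x=75.117758 y=0.623447

topology: single-mesh involute geometry — m = 3.068, N = 50
pitch radius r_p = m·N/2 = 3.068·50/2 = 76.700000
base radius r_b = r_p·cos α = 76.700000·cos 20.138° = 72.011032
roll angle φ = 17.018° = 0.29702013 rad
x = r_b·(cos φ + φ·sin φ) = 75.117758
y = r_b·(sin φ − φ·cos φ) = 0.623447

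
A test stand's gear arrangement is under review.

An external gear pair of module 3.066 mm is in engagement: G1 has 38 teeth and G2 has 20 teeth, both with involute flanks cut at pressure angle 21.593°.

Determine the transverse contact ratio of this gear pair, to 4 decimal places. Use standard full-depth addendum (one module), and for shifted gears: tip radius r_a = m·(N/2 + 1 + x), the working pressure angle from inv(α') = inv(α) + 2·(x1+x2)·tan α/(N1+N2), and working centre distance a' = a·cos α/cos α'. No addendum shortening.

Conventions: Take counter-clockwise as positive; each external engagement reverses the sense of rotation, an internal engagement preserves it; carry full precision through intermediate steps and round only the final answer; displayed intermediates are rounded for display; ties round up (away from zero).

class = single-mesh tooth geometry [involute pair 38T × 20T, m = 3.066]
base radii: r_b1 = 54.165819, r_b2 = 28.508326
tip radii: r_a1 = 61.320000, r_a2 = 33.726000
no profile shift: α' = α, a' = a
action lengths: √(r_a1²−r_b1²) = 28.743807, √(r_a2²−r_b2²) = 18.019946
base pitch p_b = π·m·cos α = 8.956155
CR = (28.743807 + 18.019946 − 88.914000·sin 21.59300°)/8.956155 = 1.567908
contact ratio ≈ 1.5679

1.5679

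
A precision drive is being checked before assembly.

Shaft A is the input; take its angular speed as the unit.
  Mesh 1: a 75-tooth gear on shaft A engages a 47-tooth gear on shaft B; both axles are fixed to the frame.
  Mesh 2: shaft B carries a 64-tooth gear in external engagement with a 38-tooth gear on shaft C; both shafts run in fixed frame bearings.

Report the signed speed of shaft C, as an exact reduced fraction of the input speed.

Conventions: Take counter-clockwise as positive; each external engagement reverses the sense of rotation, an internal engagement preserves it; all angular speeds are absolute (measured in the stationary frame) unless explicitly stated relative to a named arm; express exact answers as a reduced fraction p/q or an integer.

2400/893

2-mesh fixed-axis compound train (all bearings frame-fixed)
mesh 1 [75T→47T]: |ω|/ω_in = 1×75/47 = 75/47, sense flips to −
mesh 2 [64T→38T]: |ω|/ω_in = (75/47)×64/38 = 2400/893, sense flips to +
signed output speed (× input speed) = 2400/893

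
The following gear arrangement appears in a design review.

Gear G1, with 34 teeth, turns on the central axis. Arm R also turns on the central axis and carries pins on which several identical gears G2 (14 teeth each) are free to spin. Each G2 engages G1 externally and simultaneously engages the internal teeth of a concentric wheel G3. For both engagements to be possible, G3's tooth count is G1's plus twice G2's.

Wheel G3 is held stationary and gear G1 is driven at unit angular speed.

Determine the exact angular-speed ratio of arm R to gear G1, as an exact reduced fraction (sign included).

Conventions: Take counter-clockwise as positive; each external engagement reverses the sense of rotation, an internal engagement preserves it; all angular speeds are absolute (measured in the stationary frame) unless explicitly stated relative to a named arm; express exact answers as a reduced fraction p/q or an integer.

17/48

topology: planetary set — G1 34T / G2 14T / G3 62T, arm = carrier (Willis)
ring teeth: 34 + 2·14 = 62
34(ω_sun−ω_arm) = −62(ω_ring−ω_arm),  ω_ring = 0, ω_sun = 1
34(1−ω_arm) = −62(0−ω_arm)  ⇒  96·ω_arm = 34  ⇒  ω_arm = 17/48
ω_out/ω_in = 17/48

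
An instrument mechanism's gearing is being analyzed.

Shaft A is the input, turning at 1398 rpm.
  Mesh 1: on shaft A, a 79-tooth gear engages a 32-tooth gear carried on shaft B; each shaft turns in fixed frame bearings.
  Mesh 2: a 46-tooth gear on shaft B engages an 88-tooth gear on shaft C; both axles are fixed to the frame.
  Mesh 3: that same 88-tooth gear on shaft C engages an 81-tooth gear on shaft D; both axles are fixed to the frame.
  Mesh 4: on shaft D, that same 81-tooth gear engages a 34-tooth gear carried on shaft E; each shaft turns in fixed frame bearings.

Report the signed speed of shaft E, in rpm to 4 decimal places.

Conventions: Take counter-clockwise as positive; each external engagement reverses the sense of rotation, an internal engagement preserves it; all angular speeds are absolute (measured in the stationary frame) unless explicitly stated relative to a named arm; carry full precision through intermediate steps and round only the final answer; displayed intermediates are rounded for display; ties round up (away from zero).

recognized (5 fixed axles, 4 meshes): fixed-axis compound train
mesh 1 [79T→32T]: ω = 1398.0000×79/32 = 3451.3125 rpm, sense flips to −
mesh 2 [46T→88T]: ω = 3451.3125×46/88 = 1804.0952 rpm, sense flips to +
mesh 3 [88T→81T]: ω = 1804.0952×88/81 = 1960.0046 rpm, sense flips to −
mesh 4 [81T→34T]: ω = 1960.0046×81/34 = 4669.4228 rpm, sense flips to +
signed output speed = +4669.4228 rpm

+4669.4228 rpm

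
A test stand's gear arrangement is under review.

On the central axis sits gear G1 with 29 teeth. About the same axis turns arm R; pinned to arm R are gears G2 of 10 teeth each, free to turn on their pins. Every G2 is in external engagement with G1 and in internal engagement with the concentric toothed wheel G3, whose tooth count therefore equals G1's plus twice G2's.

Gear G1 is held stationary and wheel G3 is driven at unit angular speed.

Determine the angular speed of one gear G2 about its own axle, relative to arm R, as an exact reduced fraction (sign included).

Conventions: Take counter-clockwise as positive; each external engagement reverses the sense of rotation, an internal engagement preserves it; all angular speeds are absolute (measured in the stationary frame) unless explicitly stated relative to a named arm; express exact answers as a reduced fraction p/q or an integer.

recognized (axles ride arm R): planetary set, 29/10/49 teeth
ring teeth: 29 + 2·10 = 49
29(ω_sun−ω_arm) = −49(ω_ring−ω_arm),  ω_sun = 0, ω_ring = 1
29(0−ω_arm) = −49(1−ω_arm)  ⇒  78·ω_arm = 49  ⇒  ω_arm = 49/78
sun–planet mesh: 29·(0−49/78) = −10·(ω_p−ω_arm)  ⇒  ω_p−ω_arm = 1421/780
exact speed ratio = 1421/780

1421/780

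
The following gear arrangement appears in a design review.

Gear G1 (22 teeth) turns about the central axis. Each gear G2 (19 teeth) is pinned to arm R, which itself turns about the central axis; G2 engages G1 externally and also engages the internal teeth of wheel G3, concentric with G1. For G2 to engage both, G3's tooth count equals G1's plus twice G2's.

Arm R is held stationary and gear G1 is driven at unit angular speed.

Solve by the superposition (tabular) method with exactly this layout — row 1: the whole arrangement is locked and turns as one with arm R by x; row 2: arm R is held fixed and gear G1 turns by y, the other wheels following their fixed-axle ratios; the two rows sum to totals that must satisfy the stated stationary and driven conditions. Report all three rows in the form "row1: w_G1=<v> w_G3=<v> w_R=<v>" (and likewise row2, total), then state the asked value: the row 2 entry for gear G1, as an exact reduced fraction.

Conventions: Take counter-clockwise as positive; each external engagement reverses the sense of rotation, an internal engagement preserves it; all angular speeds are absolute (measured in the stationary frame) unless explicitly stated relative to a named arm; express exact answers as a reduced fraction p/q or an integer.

row1: w_G1=0 w_G3=0 w_R=0
row2: w_G1=1 w_G3=-11/30 w_R=0
total: w_G1=1 w_G3=-11/30 w_R=0
asked value: 1

planetary set (22T centre, 19T on arm, 60T internal) — Willis relation
row 1: whole set turns with the arm by x
row 2: sun turns y, ring = −(22/60)·y, arm 0
boundary: total ω_arm = x = 0 and total ω_sun = x + y = 1  ⇒  y = 1, x = 0
row 2 ring = −(22/60)·1 = -11/30
totals (row 1 + row 2): sun 0 + 1 = 1, ring 0 + (-11/30) = -11/30, arm 0 + 0 = 0
asked cell (row2, sun) = 1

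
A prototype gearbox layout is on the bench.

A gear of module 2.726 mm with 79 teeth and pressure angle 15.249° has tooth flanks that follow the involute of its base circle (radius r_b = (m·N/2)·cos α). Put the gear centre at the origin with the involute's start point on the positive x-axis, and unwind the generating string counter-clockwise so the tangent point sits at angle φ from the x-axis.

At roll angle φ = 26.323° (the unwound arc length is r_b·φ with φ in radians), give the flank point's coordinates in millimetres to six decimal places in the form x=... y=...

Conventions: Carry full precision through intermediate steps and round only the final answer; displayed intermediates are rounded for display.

x=114.277701 y=3.287601

class = single-mesh tooth geometry [base-circle involute, m = 2.726, 79T]
pitch radius r_p = m·N/2 = 2.726·79/2 = 107.677000
base radius r_b = r_p·cos α = 107.677000·cos 15.249° = 103.885899
roll angle φ = 26.323° = 0.45942302 rad
x = r_b·(cos φ + φ·sin φ) = 114.277701
y = r_b·(sin φ − φ·cos φ) = 3.287601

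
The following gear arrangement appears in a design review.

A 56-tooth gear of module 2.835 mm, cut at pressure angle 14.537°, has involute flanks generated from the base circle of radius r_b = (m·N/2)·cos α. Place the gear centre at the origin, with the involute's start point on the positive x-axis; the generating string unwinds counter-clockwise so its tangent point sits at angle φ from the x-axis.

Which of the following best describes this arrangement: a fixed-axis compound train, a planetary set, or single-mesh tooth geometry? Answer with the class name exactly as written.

single-mesh tooth geometry

single-mesh involute tooth geometry (56T wheel at module 2.835)
classification: single-mesh tooth geometry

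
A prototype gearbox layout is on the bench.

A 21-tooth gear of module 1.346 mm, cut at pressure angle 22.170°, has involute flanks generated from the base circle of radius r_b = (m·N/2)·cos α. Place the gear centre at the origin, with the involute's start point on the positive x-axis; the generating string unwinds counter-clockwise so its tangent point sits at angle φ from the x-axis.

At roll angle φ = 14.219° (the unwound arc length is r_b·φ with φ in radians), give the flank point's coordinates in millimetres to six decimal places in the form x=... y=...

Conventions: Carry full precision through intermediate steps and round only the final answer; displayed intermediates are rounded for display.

topology: single-mesh involute geometry — m = 1.346, N = 21
pitch radius r_p = m·N/2 = 1.346·21/2 = 14.133000
base radius r_b = r_p·cos α = 14.133000·cos 22.170° = 13.088123
roll angle φ = 14.219° = 0.24816837 rad
x = r_b·(cos φ + φ·sin φ) = 13.484972
y = r_b·(sin φ − φ·cos φ) = 0.066270

x=13.484972 y=0.066270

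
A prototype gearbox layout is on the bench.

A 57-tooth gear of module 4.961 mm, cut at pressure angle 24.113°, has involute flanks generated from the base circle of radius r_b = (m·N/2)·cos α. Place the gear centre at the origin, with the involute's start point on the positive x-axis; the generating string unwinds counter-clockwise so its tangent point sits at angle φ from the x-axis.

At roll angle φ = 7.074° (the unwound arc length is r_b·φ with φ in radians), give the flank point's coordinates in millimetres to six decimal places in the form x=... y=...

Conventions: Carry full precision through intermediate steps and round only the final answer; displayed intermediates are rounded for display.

single-mesh involute tooth geometry (57T wheel at module 4.961)
pitch radius r_p = m·N/2 = 4.961·57/2 = 141.388500
base radius r_b = r_p·cos α = 141.388500·cos 24.113° = 129.051152
roll angle φ = 7.074° = 0.12346459 rad
x = r_b·(cos φ + φ·sin φ) = 130.031003
y = r_b·(sin φ − φ·cos φ) = 0.080836

x=130.031003 y=0.080836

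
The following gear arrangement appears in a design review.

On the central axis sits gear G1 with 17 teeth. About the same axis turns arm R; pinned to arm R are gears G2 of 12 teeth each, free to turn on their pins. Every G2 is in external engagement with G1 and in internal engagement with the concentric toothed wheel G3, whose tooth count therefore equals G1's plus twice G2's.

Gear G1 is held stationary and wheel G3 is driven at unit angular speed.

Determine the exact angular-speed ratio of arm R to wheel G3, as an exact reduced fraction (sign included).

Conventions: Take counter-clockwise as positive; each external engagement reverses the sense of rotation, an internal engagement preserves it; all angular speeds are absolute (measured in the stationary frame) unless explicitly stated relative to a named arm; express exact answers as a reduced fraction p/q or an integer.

planetary set (17T centre, 12T on arm, 41T internal) — Willis relation
ring teeth: 17 + 2·12 = 41
17(ω_sun−ω_arm) = −41(ω_ring−ω_arm),  ω_sun = 0, ω_ring = 1
17(0−ω_arm) = −41(1−ω_arm)  ⇒  58·ω_arm = 41  ⇒  ω_arm = 41/58
ω_out/ω_in = 41/58

41/58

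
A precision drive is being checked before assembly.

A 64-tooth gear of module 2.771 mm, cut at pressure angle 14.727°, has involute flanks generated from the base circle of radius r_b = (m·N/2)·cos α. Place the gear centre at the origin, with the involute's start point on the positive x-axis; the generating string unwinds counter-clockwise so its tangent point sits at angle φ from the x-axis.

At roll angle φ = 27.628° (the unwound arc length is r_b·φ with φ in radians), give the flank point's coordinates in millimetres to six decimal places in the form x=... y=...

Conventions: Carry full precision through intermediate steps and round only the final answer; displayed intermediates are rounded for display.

topology: single-mesh involute geometry — m = 2.771, N = 64
pitch radius r_p = m·N/2 = 2.771·64/2 = 88.672000
base radius r_b = r_p·cos α = 88.672000·cos 14.727° = 85.758953
roll angle φ = 27.628° = 0.48219957 rad
x = r_b·(cos φ + φ·sin φ) = 95.157021
y = r_b·(sin φ − φ·cos φ) = 3.131171

x=95.157021 y=3.131171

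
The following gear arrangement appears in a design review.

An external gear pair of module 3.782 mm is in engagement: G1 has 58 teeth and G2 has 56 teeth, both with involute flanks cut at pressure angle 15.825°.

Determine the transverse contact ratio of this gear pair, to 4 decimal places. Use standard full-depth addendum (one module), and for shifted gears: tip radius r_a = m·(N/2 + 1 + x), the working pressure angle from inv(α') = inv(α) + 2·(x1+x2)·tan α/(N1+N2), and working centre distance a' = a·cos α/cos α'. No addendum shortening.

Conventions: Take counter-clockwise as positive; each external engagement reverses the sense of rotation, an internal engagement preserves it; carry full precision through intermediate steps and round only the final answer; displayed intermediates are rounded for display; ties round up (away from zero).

topology: single-mesh involute geometry — m = 3.782, 58T/56T pair
base radii: r_b1 = 105.521105, r_b2 = 101.882446
tip radii: r_a1 = 113.460000, r_a2 = 109.678000
no profile shift: α' = α, a' = a
action lengths: √(r_a1²−r_b1²) = 41.694940, √(r_a2²−r_b2²) = 40.610724
base pitch p_b = π·m·cos α = 11.431184
CR = (41.694940 + 40.610724 − 215.574000·sin 15.82500°)/11.431184 = 2.057409
contact ratio ≈ 2.0574

2.0574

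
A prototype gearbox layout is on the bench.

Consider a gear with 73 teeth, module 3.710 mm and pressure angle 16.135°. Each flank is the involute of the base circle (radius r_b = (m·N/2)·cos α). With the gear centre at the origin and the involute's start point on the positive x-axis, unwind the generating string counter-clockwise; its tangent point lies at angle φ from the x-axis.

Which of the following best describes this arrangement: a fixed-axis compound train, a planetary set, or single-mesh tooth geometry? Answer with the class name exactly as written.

single-mesh tooth geometry

recognized (one wheel, involute flank): single-mesh tooth geometry, m = 3.710, N = 73
classification: single-mesh tooth geometry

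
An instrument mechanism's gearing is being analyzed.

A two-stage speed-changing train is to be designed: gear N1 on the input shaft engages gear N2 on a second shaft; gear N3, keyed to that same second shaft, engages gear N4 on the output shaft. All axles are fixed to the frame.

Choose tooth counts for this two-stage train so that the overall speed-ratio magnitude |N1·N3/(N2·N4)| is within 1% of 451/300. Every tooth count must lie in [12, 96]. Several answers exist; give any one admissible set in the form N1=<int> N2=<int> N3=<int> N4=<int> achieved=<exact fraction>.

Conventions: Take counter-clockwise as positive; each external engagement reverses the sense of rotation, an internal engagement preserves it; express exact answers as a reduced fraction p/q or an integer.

N1=22 N2=12 N3=41 N4=50 achieved=451/300

design class (target 451/300): fixed-axis compound train
target = 451/300 in lowest terms: an exact hit needs N1·N3 = k·451 and N2·N4 = k·300 for one integer k, every count in [12, 96]; additionally prefer no 1:1 stage (N1 ≠ N2, N3 ≠ N4)
k = 1: no 1:1-free in-range split of k·451 and k·300 into factor pairs; take k = 2
k = 2: N1·N3 = 902 = 22·41, N2·N4 = 600 = 12·50
achieved = 22·41/(12·50) = 451/300; |achieved − target| = 0 ≤ 451/30000 ✓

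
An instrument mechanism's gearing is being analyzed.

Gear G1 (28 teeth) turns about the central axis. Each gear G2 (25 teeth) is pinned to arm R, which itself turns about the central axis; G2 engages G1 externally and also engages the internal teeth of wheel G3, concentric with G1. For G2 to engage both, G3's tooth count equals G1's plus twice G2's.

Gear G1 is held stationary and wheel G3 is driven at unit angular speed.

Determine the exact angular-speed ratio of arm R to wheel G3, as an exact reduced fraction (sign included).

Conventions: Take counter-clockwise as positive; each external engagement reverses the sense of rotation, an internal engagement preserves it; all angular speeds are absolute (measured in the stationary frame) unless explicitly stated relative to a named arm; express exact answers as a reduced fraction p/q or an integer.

39/53

planetary set (28T centre, 25T on arm, 78T internal) — Willis relation
ring teeth: 28 + 2·25 = 78
28(ω_sun−ω_arm) = −78(ω_ring−ω_arm),  ω_sun = 0, ω_ring = 1
28(0−ω_arm) = −78(1−ω_arm)  ⇒  106·ω_arm = 78  ⇒  ω_arm = 39/53
ω_out/ω_in = 39/53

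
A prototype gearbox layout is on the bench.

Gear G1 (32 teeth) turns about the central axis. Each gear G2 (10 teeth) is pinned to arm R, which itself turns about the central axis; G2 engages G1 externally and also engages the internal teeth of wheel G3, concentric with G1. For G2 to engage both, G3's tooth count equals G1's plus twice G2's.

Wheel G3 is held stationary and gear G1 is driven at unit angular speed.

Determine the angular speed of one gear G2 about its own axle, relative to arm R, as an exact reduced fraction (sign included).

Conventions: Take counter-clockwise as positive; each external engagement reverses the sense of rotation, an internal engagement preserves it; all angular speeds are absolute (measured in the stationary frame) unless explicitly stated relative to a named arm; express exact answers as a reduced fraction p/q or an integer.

-208/105

planetary set (32T centre, 10T on arm, 52T internal) — Willis relation
ring teeth: 32 + 2·10 = 52
32(ω_sun−ω_arm) = −52(ω_ring−ω_arm),  ω_ring = 0, ω_sun = 1
32(1−ω_arm) = −52(0−ω_arm)  ⇒  84·ω_arm = 32  ⇒  ω_arm = 8/21
sun–planet mesh: 32·(1−8/21) = −10·(ω_p−ω_arm)  ⇒  ω_p−ω_arm = -208/105
exact speed ratio = -208/105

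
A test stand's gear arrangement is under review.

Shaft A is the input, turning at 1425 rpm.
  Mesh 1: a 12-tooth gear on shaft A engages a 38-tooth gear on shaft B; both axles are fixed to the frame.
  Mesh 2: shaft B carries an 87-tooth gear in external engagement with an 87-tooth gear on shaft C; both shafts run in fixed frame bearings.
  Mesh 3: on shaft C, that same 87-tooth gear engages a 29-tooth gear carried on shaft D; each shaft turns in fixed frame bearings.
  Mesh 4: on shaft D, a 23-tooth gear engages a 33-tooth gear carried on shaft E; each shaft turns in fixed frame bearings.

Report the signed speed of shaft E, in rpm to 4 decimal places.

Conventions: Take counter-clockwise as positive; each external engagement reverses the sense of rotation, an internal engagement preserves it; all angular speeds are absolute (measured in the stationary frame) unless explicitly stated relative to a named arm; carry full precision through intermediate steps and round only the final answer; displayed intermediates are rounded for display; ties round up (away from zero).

class = fixed-axis compound train [4 meshes; 4 ratios multiply, 4 sense flips]
mesh 1 [12T→38T]: ω = 1425.0000×12/38 = 450.0000 rpm, sense flips to −
mesh 2 [87T→87T]: ω = 450.0000×87/87 = 450.0000 rpm, sense flips to +
mesh 3 [87T→29T]: ω = 450.0000×87/29 = 1350.0000 rpm, sense flips to −
mesh 4 [23T→33T]: ω = 1350.0000×23/33 = 940.9091 rpm, sense flips to +
signed output speed = +940.9091 rpm

+940.9091 rpm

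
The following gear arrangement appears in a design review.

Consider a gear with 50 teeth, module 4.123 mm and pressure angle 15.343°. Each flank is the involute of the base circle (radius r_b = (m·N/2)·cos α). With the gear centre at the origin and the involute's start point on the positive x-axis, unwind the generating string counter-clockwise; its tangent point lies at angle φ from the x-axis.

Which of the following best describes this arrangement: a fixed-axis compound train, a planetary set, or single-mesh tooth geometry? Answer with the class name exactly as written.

single-mesh tooth geometry

class = single-mesh tooth geometry [base-circle involute, m = 4.123, 50T]
classification: single-mesh tooth geometry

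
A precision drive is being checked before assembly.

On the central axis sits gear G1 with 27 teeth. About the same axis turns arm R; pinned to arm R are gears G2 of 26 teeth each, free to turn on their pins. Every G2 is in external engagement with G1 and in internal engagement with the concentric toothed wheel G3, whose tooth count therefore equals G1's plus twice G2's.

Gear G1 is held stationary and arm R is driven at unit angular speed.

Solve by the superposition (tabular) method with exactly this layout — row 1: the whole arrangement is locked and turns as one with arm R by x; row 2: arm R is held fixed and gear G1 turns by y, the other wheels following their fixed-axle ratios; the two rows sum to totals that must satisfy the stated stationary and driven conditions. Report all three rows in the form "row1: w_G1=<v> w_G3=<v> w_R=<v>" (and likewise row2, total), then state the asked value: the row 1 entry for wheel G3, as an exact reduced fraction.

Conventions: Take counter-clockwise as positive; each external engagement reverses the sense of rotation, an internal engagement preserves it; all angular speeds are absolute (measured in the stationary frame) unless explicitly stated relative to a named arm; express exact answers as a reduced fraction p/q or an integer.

row1: w_G1=1 w_G3=1 w_R=1
row2: w_G1=-1 w_G3=27/79 w_R=0
total: w_G1=0 w_G3=106/79 w_R=1
asked value: 1

topology: planetary set — G1 27T / G2 26T / G3 79T, arm = carrier (Willis)
superposition row 1 [locked train]: every member turns x
row 2 — arm fixed, fixed-axis ratios: sun y, ring −(27/79)·y, arm 0
boundary: total ω_sun = x + y = 0 and total ω_arm = x = 1  ⇒  y = -1, x = 1
row 2 ring = −(27/79)·(-1) = 27/79
totals (row 1 + row 2): sun 1 + (-1) = 0, ring 1 + 27/79 = 106/79, arm 1 + 0 = 1
asked cell (row1, ring) = 1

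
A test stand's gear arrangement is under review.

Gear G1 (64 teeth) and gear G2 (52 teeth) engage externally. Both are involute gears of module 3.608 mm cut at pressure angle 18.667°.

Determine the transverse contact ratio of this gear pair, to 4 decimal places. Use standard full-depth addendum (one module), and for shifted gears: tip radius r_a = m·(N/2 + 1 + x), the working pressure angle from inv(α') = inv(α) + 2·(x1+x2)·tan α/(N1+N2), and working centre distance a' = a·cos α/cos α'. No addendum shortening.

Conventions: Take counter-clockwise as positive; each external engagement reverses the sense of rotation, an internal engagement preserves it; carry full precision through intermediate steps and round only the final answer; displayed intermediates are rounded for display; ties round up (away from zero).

recognized (one external pair, fixed centres): single-mesh tooth geometry, m = 3.608, N1 = 64, N2 = 52
base radii: r_b1 = 109.382412, r_b2 = 88.873210
tip radii: r_a1 = 119.064000, r_a2 = 97.416000
no profile shift: α' = α, a' = a
action lengths: √(r_a1²−r_b1²) = 47.028971, √(r_a2²−r_b2²) = 39.892727
base pitch p_b = π·m·cos α = 10.738593
CR = (47.028971 + 39.892727 − 209.264000·sin 18.66700°)/10.738593 = 1.857144
contact ratio ≈ 1.8571

1.8571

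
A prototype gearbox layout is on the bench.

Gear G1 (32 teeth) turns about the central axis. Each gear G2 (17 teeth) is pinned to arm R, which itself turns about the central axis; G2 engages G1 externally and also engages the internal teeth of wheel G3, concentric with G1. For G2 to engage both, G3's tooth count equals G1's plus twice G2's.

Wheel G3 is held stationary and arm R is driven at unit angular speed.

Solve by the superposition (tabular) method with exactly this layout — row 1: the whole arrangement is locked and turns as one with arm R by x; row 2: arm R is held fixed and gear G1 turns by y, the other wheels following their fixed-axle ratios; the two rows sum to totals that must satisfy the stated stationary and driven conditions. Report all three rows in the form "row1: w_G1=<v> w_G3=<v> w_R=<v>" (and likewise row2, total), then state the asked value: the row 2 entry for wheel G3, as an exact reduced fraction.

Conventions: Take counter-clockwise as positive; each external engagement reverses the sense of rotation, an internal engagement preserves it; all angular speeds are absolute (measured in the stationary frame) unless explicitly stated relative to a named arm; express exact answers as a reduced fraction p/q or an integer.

class = planetary set [G3 = 32+2·17 = 66; Willis about the carrier]
row 1 (train locked, turned with arm): all members turn x
row 2 (arm held, sun turns y): ω_ring = −(32/66)·y, ω_arm = 0
boundary: total ω_ring = x − (32/66)·y = 0 and total ω_arm = x = 1  ⇒  y = 33/16, x = 1
row 2 ring = −(32/66)·33/16 = -1
totals (row 1 + row 2): sun 1 + 33/16 = 49/16, ring 1 + (-1) = 0, arm 1 + 0 = 1
asked cell (row2, ring) = -1

row1: w_G1=1 w_G3=1 w_R=1
row2: w_G1=33/16 w_G3=-1 w_R=0
total: w_G1=49/16 w_G3=0 w_R=1
asked value: -1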